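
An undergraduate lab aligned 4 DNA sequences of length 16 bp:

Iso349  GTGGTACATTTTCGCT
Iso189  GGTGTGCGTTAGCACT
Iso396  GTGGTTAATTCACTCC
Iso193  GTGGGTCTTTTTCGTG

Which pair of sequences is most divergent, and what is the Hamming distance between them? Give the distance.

10

Pairwise Hamming distances:
  Iso349 vs Iso189: 7
  Iso349 vs Iso396: 6
  Iso349 vs Iso193: 5
  Iso189 vs Iso396: 9
  Iso189 vs Iso193: 10
  Iso396 vs Iso193: 8
The largest is 10, between Iso189 and Iso193.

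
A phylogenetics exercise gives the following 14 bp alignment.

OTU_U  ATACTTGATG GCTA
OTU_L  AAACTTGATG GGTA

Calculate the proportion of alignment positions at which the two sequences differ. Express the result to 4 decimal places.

0.1429

Mismatches occur at site 2 (T↔A), site 12 (C↔G).
There are 2 differences over 14 sites, so p = 2/14 = 0.1429.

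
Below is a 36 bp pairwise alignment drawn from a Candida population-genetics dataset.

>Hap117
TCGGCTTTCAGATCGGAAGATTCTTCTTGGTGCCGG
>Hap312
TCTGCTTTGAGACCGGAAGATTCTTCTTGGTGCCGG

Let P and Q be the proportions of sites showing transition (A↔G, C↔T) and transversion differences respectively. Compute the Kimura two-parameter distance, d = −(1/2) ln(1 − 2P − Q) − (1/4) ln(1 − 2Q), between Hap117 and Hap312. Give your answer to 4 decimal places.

0.0883

Mismatches occur at site 3 (G↔T, transversion), site 9 (C↔G, transversion), site 13 (T↔C, transition).
Of the 3 differences, 1 transition and 2 transversions over 36 sites: P = 1/36 = 0.027778, Q = 2/36 = 0.055556.
d = −0.5·ln(0.888888) − 0.25·ln(0.888888) = −0.5·(-0.117784) − 0.25·(-0.117784) = 0.0883.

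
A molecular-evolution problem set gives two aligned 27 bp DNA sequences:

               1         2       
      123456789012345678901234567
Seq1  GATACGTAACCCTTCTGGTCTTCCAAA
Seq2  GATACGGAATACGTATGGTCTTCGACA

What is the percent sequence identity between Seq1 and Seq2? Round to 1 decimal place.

74.1%

Mismatches occur at site 7 (T→G), site 10 (C→T), site 11 (C→A), site 13 (T→G), site 15 (C→A), site 24 (C→G), site 26 (A→C).
20 of the 27 sites match, so the percent identity is 20/27 × 100 = 74.1%.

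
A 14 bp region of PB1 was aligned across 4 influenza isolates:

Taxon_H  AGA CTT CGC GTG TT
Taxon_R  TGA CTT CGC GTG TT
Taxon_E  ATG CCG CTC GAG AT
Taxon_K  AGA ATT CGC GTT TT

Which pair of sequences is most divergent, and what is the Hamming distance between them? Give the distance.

Pairwise Hamming distances:
  Taxon_H vs Taxon_R: 1
  Taxon_H vs Taxon_E: 7
  Taxon_H vs Taxon_K: 2
  Taxon_R vs Taxon_E: 8
  Taxon_R vs Taxon_K: 3
  Taxon_E vs Taxon_K: 9
The largest is 9, between Taxon_E and Taxon_K.

9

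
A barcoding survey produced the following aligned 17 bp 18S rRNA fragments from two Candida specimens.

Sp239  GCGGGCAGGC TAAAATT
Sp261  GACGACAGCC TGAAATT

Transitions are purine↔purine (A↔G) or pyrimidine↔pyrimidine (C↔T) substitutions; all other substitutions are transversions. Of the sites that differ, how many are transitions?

2

The sequences differ at positions 2 (C/A, transversion), 3 (G/C, transversion), 5 (G/A, transition), 9 (G/C, transversion), 12 (A/G, transition).
Of the 5 differences, 2 transitions and 3 transversions, so the answer is 2.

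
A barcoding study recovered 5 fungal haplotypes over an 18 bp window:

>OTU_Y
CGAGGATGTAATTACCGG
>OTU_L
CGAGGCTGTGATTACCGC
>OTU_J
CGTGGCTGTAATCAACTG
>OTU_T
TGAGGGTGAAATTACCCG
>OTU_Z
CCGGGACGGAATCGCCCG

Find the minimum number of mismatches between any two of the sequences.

3

Pairwise Hamming distances:
  OTU_Y vs OTU_L: 3
  OTU_Y vs OTU_J: 5
  OTU_Y vs OTU_T: 4
  OTU_Y vs OTU_Z: 7
  OTU_L vs OTU_J: 6
  OTU_L vs OTU_T: 6
  OTU_L vs OTU_Z: 10
  OTU_J vs OTU_T: 7
  OTU_J vs OTU_Z: 8
  OTU_T vs OTU_Z: 8
The smallest is 3, between OTU_Y and OTU_L.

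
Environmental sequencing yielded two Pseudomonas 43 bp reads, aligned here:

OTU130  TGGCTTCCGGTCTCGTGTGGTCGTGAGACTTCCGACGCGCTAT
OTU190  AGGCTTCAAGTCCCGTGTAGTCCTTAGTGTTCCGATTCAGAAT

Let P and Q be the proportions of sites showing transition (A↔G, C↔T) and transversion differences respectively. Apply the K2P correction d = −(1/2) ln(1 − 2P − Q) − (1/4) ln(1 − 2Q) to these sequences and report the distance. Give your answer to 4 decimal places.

0.4272

Mismatches occur at site 1 (T↔A, transversion), site 8 (C↔A, transversion), site 9 (G↔A, transition), site 13 (T↔C, transition), site 19 (G↔A, transition), site 23 (G↔C, transversion), site 25 (G↔T, transversion), site 28 (A↔T, transversion), site 29 (C↔G, transversion), site 36 (C↔T, transition), site 37 (G↔T, transversion), site 39 (G↔A, transition), site 40 (C↔G, transversion), site 41 (T↔A, transversion).
Of the 14 differences, 5 transitions and 9 transversions over 43 sites: P = 5/43 = 0.116279, Q = 9/43 = 0.209302.
d = −0.5·ln(0.558140) − 0.25·ln(0.581396) = −0.5·(-0.583145) − 0.25·(-0.542323) = 0.4272.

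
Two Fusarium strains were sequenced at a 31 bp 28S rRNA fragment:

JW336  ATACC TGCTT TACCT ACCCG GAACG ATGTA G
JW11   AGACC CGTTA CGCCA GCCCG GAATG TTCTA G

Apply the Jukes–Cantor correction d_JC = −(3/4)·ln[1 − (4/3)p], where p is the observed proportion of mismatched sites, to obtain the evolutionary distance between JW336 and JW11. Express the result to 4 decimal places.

Differing sites — 2:T/G; 6:T/C; 8:C/T; 10:T/A; 11:T/C; 12:A/G; 15:T/A; 16:A/G; 24:C/T; 26:A/T; 28:G/C.
p = 11/31 = 0.354839.
d = −0.75 · ln(1 − (4/3)·0.354839) = −0.75 · ln(0.526881) = −0.75 · (-0.640781) = 0.4806.

0.4806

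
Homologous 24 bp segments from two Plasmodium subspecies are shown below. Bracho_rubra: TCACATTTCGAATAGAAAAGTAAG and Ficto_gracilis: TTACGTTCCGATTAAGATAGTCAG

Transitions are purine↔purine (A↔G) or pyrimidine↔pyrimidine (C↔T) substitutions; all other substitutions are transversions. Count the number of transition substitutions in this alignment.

5

Differing sites — 2:C/T (Ti); 5:A/G (Ti); 8:T/C (Ti); 12:A/T (Tv); 15:G/A (Ti); 16:A/G (Ti); 18:A/T (Tv); 22:A/C (Tv).
Of the 8 differences, 5 transitions and 3 transversions, so the answer is 5.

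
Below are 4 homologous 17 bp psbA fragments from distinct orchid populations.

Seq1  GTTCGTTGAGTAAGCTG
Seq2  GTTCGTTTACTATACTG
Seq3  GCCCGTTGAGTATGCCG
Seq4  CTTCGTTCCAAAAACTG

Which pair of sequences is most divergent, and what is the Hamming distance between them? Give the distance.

Pairwise Hamming distances:
  Seq1 vs Seq2: 4
  Seq1 vs Seq3: 4
  Seq1 vs Seq4: 6
  Seq2 vs Seq3: 6
  Seq2 vs Seq4: 6
  Seq3 vs Seq4: 10
The largest is 10, between Seq3 and Seq4.

10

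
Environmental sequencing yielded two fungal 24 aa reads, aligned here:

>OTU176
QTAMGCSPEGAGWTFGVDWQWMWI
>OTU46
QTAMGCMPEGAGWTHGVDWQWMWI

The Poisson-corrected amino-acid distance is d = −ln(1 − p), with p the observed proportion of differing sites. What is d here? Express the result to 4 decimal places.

0.0870

Differing sites — 7:S/M; 15:F/H.
p = 2/24 = 0.083333.
d = −ln(1 − 0.083333) = −ln(0.916667) = 0.0870.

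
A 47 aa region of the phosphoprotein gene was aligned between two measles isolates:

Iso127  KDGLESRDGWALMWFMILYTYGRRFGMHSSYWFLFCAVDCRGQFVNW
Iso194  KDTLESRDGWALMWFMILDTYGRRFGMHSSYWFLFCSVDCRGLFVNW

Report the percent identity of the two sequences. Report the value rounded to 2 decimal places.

91.49%

The sequences differ at positions 3 (G/T), 19 (Y/D), 37 (A/S), 43 (Q/L).
43 of the 47 sites match, so the percent identity is 43/47 × 100 = 91.49%.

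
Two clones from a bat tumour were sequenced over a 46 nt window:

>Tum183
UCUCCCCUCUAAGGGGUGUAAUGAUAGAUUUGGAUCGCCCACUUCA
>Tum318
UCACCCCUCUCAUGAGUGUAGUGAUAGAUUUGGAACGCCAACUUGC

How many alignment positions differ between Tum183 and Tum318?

9

Differing sites — 3:U/A; 11:A/C; 13:G/U; 15:G/A; 21:A/G; 35:U/A; 40:C/A; 45:C/G; 46:A/C.
That gives 9 mismatches out of 46 aligned sites, so the Hamming distance is 9.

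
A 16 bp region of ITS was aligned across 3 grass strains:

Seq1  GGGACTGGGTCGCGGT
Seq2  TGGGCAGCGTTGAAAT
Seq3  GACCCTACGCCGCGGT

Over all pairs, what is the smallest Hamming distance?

Pairwise Hamming distances:
  Seq1 vs Seq2: 8
  Seq1 vs Seq3: 6
  Seq2 vs Seq3: 11
The smallest is 6, between Seq1 and Seq3.

6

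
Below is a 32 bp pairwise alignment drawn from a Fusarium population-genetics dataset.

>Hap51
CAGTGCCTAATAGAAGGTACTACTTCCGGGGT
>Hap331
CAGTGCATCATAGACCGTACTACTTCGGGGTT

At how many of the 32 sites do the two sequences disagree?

Differing sites — 7:C/A; 9:A/C; 15:A/C; 16:G/C; 27:C/G; 31:G/T.
That gives 6 mismatches out of 32 aligned sites, so the Hamming distance is 6.

6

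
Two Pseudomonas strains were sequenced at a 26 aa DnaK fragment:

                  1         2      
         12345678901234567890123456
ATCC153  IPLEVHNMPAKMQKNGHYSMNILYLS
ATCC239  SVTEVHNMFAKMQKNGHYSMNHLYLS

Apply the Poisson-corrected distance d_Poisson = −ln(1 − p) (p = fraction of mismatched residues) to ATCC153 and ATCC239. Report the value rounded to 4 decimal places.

Differing sites — 1:I/S; 2:P/V; 3:L/T; 9:P/F; 22:I/H.
p = 5/26 = 0.192308.
d = −ln(1 − 0.192308) = −ln(0.807692) = 0.2136.

0.2136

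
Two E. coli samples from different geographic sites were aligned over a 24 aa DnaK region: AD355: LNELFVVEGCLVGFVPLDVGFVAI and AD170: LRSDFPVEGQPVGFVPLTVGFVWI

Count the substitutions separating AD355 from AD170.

The sequences differ at positions 2 (N/R), 3 (E/S), 4 (L/D), 6 (V/P), 10 (C/Q), 11 (L/P), 18 (D/T), 23 (A/W).
That gives 8 mismatches out of 24 aligned sites, so the Hamming distance is 8.

8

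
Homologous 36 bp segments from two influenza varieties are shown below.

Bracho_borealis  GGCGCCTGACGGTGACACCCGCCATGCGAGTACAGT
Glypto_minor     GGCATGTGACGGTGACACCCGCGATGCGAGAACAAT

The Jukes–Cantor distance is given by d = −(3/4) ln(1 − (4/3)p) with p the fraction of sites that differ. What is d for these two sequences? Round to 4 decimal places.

0.1885

The sequences differ at positions 4 (G/A), 5 (C/T), 6 (C/G), 23 (C/G), 31 (T/A), 35 (G/A).
p = 6/36 = 0.166667.
d = −0.75 · ln(1 − (4/3)·0.166667) = −0.75 · ln(0.777777) = −0.75 · (-0.251315) = 0.1885.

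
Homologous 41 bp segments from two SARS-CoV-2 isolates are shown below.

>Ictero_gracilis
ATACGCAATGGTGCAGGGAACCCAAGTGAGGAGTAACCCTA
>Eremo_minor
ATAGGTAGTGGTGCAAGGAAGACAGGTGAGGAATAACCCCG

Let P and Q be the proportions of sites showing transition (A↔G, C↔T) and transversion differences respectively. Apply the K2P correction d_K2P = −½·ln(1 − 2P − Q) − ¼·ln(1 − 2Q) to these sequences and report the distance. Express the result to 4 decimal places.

0.3073

Differing sites — 4:C/G (Tv); 6:C/T (Ti); 8:A/G (Ti); 16:G/A (Ti); 21:C/G (Tv); 22:C/A (Tv); 25:A/G (Ti); 33:G/A (Ti); 40:T/C (Ti); 41:A/G (Ti).
Of the 10 differences, 7 transitions and 3 transversions over 41 sites: P = 7/41 = 0.170732, Q = 3/41 = 0.073171.
d = −0.5·ln(0.585365) − 0.25·ln(0.853658) = −0.5·(-0.535520) − 0.25·(-0.158225) = 0.3073.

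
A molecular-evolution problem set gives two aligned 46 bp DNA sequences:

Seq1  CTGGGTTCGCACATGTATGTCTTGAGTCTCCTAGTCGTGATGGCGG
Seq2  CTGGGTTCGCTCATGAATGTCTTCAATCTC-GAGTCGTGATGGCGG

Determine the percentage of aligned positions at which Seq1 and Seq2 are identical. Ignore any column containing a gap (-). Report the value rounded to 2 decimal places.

88.89%

Excluding the 1 gap column leaves 45 comparable sites.
Mismatches occur at site 11 (A/T), site 16 (T/A), site 24 (G/C), site 26 (G/A), site 32 (T/G).
40 of the 45 comparable sites match, so the percent identity is 40/45 × 100 = 88.89%.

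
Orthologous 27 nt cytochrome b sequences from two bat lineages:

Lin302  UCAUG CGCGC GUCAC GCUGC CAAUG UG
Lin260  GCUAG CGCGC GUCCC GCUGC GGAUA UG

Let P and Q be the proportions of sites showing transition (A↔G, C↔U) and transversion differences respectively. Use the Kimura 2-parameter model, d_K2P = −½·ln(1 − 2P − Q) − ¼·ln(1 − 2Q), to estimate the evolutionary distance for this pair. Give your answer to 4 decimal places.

0.3184

Differing sites — 1:U/G (Tv); 3:A/U (Tv); 4:U/A (Tv); 14:A/C (Tv); 21:C/G (Tv); 22:A/G (Ti); 25:G/A (Ti).
Of the 7 differences, 2 transitions and 5 transversions over 27 sites: P = 2/27 = 0.074074, Q = 5/27 = 0.185185.
d = −0.5·ln(0.666667) − 0.25·ln(0.629630) = −0.5·(-0.405465) − 0.25·(-0.462623) = 0.3184.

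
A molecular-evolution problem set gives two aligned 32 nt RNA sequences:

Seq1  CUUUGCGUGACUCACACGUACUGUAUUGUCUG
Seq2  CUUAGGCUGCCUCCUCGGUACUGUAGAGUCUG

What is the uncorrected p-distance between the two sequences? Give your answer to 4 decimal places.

0.3125

Differing sites — 4:U/A; 6:C/G; 7:G/C; 10:A/C; 14:A/C; 15:C/U; 16:A/C; 17:C/G; 26:U/G; 27:U/A.
There are 10 differences over 32 sites, so p = 10/32 = 0.3125.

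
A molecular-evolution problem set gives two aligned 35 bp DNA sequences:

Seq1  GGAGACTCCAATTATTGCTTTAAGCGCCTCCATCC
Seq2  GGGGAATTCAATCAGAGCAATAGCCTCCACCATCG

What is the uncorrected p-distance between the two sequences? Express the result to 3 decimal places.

Differing sites — 3:A/G; 6:C/A; 8:C/T; 13:T/C; 15:T/G; 16:T/A; 19:T/A; 20:T/A; 23:A/G; 24:G/C; 26:G/T; 29:T/A; 35:C/G.
There are 13 differences over 35 sites, so p = 13/35 = 0.371.

0.371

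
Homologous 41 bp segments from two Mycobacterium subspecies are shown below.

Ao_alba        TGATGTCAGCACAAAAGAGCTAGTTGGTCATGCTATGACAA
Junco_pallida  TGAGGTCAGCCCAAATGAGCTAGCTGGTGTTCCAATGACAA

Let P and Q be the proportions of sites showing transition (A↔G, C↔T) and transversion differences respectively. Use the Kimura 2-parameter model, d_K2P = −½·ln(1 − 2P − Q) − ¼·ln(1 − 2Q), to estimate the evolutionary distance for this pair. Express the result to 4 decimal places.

Mismatches occur at site 4 (T↔G, transversion), site 11 (A↔C, transversion), site 16 (A↔T, transversion), site 24 (T↔C, transition), site 29 (C↔G, transversion), site 30 (A↔T, transversion), site 32 (G↔C, transversion), site 34 (T↔A, transversion).
Of the 8 differences, 1 transition and 7 transversions over 41 sites: P = 1/41 = 0.024390, Q = 7/41 = 0.170732.
d = −0.5·ln(0.780488) − 0.25·ln(0.658536) = −0.5·(-0.247836) − 0.25·(-0.417736) = 0.2284.

0.2284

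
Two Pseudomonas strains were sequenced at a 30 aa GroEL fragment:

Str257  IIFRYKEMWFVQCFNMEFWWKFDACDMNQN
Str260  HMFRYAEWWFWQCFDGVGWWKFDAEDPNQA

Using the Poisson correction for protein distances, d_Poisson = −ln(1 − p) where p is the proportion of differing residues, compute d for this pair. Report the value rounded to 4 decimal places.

0.5108

Mismatches occur at site 1 (I→H), site 2 (I→M), site 6 (K→A), site 8 (M→W), site 11 (V→W), site 15 (N→D), site 16 (M→G), site 17 (E→V), site 18 (F→G), site 25 (C→E), site 27 (M→P), site 30 (N→A).
p = 12/30 = 0.400000.
d = −ln(1 − 0.400000) = −ln(0.600000) = 0.5108.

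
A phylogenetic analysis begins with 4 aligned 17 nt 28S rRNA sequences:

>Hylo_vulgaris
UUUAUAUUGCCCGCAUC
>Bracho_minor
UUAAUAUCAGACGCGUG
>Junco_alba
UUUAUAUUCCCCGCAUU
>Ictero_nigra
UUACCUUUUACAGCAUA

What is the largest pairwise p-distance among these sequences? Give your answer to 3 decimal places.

Pairwise Hamming distances:
  Hylo_vulgaris vs Bracho_minor: 7
  Hylo_vulgaris vs Junco_alba: 2
  Hylo_vulgaris vs Ictero_nigra: 8
  Bracho_minor vs Junco_alba: 7
  Bracho_minor vs Ictero_nigra: 10
  Junco_alba vs Ictero_nigra: 8
The largest is 10 mismatches, between Bracho_minor and Ictero_nigra; p = 10/17 = 0.588.

0.588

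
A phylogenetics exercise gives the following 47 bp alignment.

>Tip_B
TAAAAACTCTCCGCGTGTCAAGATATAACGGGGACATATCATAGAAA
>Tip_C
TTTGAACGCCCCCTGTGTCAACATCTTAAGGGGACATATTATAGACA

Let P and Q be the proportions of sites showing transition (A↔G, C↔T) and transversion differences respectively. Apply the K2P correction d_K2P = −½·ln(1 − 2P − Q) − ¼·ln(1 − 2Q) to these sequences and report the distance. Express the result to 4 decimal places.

0.3452

The sequences differ at positions 2 (A/T, transversion), 3 (A/T, transversion), 4 (A/G, transition), 8 (T/G, transversion), 10 (T/C, transition), 13 (G/C, transversion), 14 (C/T, transition), 22 (G/C, transversion), 25 (A/C, transversion), 27 (A/T, transversion), 29 (C/A, transversion), 40 (C/T, transition), 46 (A/C, transversion).
Of the 13 differences, 4 transitions and 9 transversions over 47 sites: P = 4/47 = 0.085106, Q = 9/47 = 0.191489.
d = −0.5·ln(0.638299) − 0.25·ln(0.617022) = −0.5·(-0.448948) − 0.25·(-0.482851) = 0.3452.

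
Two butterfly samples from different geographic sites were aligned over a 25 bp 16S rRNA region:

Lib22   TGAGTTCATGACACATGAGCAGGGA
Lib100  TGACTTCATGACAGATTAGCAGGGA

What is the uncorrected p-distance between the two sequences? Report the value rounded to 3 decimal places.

Differing sites — 4:G/C; 14:C/G; 17:G/T.
There are 3 differences over 25 sites, so p = 3/25 = 0.120.

0.120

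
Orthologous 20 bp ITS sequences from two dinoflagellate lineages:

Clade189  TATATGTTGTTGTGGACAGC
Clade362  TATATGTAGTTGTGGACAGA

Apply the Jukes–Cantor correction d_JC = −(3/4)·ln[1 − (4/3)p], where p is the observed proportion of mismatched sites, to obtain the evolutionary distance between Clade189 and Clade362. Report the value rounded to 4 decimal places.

Differing sites — 8:T/A; 20:C/A.
p = 2/20 = 0.100000.
d = −0.75 · ln(1 − (4/3)·0.100000) = −0.75 · ln(0.866667) = −0.75 · (-0.143100) = 0.1073.

0.1073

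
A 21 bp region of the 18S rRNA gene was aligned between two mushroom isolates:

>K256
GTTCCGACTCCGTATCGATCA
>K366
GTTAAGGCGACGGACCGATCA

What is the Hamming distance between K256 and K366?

7

Mismatches occur at site 4 (C↔A), site 5 (C↔A), site 7 (A↔G), site 9 (T↔G), site 10 (C↔A), site 13 (T↔G), site 15 (T↔C).
That gives 7 mismatches out of 21 aligned sites, so the Hamming distance is 7.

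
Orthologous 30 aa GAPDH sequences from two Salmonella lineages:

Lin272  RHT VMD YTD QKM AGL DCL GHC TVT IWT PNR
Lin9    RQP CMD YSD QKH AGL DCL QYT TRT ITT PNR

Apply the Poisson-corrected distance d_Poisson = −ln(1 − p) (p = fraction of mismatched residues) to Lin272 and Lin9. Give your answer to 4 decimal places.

0.4055

The sequences differ at positions 2 (H/Q), 3 (T/P), 4 (V/C), 8 (T/S), 12 (M/H), 19 (G/Q), 20 (H/Y), 21 (C/T), 23 (V/R), 26 (W/T).
p = 10/30 = 0.333333.
d = −ln(1 − 0.333333) = −ln(0.666667) = 0.4055.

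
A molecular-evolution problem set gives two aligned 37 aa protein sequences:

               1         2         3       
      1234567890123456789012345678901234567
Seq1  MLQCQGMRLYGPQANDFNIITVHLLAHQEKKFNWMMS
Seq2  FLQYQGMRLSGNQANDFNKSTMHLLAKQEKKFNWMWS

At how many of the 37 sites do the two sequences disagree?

9

Mismatches occur at site 1 (M/F), site 4 (C/Y), site 10 (Y/S), site 12 (P/N), site 19 (I/K), site 20 (I/S), site 22 (V/M), site 27 (H/K), site 36 (M/W).
That gives 9 mismatches out of 37 aligned sites, so the Hamming distance is 9.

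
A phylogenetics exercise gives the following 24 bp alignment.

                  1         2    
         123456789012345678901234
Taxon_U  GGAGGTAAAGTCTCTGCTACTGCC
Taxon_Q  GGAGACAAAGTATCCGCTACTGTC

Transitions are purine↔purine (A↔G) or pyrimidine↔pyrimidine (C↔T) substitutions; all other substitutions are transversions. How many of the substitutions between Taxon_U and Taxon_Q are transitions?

Differing sites — 5:G/A (Ti); 6:T/C (Ti); 12:C/A (Tv); 15:T/C (Ti); 23:C/T (Ti).
Of the 5 differences, 4 transitions and 1 transversion, so the answer is 4.

4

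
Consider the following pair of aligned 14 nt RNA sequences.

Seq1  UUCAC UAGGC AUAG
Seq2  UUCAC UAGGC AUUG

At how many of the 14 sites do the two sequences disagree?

1

Differing sites — 13:A/U.
That gives 1 mismatch out of 14 aligned sites, so the Hamming distance is 1.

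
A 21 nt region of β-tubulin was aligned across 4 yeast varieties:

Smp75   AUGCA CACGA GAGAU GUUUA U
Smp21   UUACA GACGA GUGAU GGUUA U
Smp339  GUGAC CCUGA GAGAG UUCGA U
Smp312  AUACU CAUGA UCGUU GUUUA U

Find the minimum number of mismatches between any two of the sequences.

Pairwise Hamming distances:
  Smp75 vs Smp21: 5
  Smp75 vs Smp339: 9
  Smp75 vs Smp312: 6
  Smp21 vs Smp339: 13
  Smp21 vs Smp312: 8
  Smp339 vs Smp312: 12
The smallest is 5, between Smp75 and Smp21.

5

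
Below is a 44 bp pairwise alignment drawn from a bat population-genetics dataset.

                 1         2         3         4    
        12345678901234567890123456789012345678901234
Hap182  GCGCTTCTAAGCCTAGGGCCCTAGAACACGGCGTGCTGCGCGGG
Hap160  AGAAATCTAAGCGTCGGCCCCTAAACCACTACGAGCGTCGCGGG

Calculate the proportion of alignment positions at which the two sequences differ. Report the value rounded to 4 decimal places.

0.3409

Mismatches occur at site 1 (G→A), site 2 (C→G), site 3 (G→A), site 4 (C→A), site 5 (T→A), site 13 (C→G), site 15 (A→C), site 18 (G→C), site 24 (G→A), site 26 (A→C), site 30 (G→T), site 31 (G→A), site 34 (T→A), site 37 (T→G), site 38 (G→T).
There are 15 differences over 44 sites, so p = 15/44 = 0.3409.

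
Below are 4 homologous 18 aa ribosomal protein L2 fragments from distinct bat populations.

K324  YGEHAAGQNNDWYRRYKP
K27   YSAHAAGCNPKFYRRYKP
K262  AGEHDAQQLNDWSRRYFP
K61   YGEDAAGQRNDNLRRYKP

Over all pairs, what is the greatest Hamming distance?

12

Pairwise Hamming distances:
  K324 vs K27: 6
  K324 vs K262: 6
  K324 vs K61: 4
  K27 vs K262: 12
  K27 vs K61: 9
  K262 vs K61: 8
The largest is 12, between K27 and K262.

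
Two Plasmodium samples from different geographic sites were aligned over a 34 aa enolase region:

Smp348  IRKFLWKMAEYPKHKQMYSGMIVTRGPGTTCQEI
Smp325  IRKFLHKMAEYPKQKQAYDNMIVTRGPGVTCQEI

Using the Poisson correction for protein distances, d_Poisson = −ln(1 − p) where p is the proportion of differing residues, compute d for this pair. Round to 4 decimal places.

0.1942

Differing sites — 6:W/H; 14:H/Q; 17:M/A; 19:S/D; 20:G/N; 29:T/V.
p = 6/34 = 0.176471.
d = −ln(1 − 0.176471) = −ln(0.823529) = 0.1942.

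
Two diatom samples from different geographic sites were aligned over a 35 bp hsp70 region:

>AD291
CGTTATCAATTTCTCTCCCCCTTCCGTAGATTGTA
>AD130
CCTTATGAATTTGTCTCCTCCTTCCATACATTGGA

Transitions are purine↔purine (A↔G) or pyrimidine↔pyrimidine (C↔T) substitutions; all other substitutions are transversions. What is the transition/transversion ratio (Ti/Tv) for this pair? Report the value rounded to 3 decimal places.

Mismatches occur at site 2 (G↔C, transversion), site 7 (C↔G, transversion), site 13 (C↔G, transversion), site 19 (C↔T, transition), site 26 (G↔A, transition), site 29 (G↔C, transversion), site 34 (T↔G, transversion).
Of the 7 differences, 2 transitions and 5 transversions, so Ti/Tv = 2/5 = 0.400.

0.400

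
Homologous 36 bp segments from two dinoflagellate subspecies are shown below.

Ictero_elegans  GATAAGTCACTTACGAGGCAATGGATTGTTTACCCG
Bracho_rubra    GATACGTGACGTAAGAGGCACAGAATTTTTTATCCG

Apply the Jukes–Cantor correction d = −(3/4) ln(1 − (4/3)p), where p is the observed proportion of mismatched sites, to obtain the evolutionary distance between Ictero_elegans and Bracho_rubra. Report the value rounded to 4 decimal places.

The sequences differ at positions 5 (A/C), 8 (C/G), 11 (T/G), 14 (C/A), 21 (A/C), 22 (T/A), 24 (G/A), 28 (G/T), 33 (C/T).
p = 9/36 = 0.250000.
d = −0.75 · ln(1 − (4/3)·0.250000) = −0.75 · ln(0.666667) = −0.75 · (-0.405465) = 0.3041.

0.3041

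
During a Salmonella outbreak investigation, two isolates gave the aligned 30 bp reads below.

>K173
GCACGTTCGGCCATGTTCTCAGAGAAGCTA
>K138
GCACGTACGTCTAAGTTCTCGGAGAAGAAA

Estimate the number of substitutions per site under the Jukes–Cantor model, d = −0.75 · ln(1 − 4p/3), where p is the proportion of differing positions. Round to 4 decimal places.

The sequences differ at positions 7 (T/A), 10 (G/T), 12 (C/T), 14 (T/A), 21 (A/G), 28 (C/A), 29 (T/A).
p = 7/30 = 0.233333.
d = −0.75 · ln(1 − (4/3)·0.233333) = −0.75 · ln(0.688889) = −0.75 · (-0.372675) = 0.2795.

0.2795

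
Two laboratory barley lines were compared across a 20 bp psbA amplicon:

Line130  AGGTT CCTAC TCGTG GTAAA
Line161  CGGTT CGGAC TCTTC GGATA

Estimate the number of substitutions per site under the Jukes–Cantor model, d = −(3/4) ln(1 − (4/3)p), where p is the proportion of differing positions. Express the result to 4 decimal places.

Differing sites — 1:A/C; 7:C/G; 8:T/G; 13:G/T; 15:G/C; 17:T/G; 19:A/T.
p = 7/20 = 0.350000.
d = −0.75 · ln(1 − (4/3)·0.350000) = −0.75 · ln(0.533333) = −0.75 · (-0.628609) = 0.4715.

0.4715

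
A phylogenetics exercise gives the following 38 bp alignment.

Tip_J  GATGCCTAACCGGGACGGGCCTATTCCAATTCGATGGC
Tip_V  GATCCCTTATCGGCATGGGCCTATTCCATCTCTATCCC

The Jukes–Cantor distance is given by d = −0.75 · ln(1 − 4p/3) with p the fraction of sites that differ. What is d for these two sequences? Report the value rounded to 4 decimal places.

Differing sites — 4:G/C; 8:A/T; 10:C/T; 14:G/C; 16:C/T; 29:A/T; 30:T/C; 33:G/T; 36:G/C; 37:G/C.
p = 10/38 = 0.263158.
d = −0.75 · ln(1 − (4/3)·0.263158) = −0.75 · ln(0.649123) = −0.75 · (-0.432133) = 0.3241.

0.3241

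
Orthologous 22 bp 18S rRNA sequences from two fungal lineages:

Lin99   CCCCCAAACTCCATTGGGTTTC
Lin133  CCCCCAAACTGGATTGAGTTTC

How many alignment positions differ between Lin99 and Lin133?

3

The sequences differ at positions 11 (C/G), 12 (C/G), 17 (G/A).
That gives 3 mismatches out of 22 aligned sites, so the Hamming distance is 3.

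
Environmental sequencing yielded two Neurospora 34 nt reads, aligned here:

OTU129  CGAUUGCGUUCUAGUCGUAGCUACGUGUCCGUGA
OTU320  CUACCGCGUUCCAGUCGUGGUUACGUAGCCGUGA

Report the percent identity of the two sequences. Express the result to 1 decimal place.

Differing sites — 2:G/U; 4:U/C; 5:U/C; 12:U/C; 19:A/G; 21:C/U; 27:G/A; 28:U/G.
26 of the 34 sites match, so the percent identity is 26/34 × 100 = 76.5%.

76.5%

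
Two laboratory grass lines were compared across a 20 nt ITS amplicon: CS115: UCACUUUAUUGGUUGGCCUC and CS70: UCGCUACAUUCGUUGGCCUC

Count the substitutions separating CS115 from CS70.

Differing sites — 3:A/G; 6:U/A; 7:U/C; 11:G/C.
That gives 4 mismatches out of 20 aligned sites, so the Hamming distance is 4.

4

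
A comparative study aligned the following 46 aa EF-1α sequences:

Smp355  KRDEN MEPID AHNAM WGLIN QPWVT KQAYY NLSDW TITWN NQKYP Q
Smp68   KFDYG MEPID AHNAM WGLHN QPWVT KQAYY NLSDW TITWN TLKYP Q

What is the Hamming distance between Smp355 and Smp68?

Differing sites — 2:R/F; 4:E/Y; 5:N/G; 19:I/H; 41:N/T; 42:Q/L.
That gives 6 mismatches out of 46 aligned sites, so the Hamming distance is 6.

6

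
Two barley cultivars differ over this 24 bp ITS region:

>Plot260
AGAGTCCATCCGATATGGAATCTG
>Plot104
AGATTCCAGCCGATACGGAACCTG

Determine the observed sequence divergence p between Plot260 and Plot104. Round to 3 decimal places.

0.167

Mismatches occur at site 4 (G↔T), site 9 (T↔G), site 16 (T↔C), site 21 (T↔C).
There are 4 differences over 24 sites, so p = 4/24 = 0.167.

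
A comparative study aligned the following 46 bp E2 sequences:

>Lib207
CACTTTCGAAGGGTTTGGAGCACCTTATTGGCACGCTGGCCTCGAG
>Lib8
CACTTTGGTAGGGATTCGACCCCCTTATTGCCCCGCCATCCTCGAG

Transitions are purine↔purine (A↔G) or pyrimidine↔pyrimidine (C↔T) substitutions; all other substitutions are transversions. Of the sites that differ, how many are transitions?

Differing sites — 7:C/G (Tv); 9:A/T (Tv); 14:T/A (Tv); 17:G/C (Tv); 20:G/C (Tv); 22:A/C (Tv); 31:G/C (Tv); 33:A/C (Tv); 37:T/C (Ti); 38:G/A (Ti); 39:G/T (Tv).
Of the 11 differences, 2 transitions and 9 transversions, so the answer is 2.

2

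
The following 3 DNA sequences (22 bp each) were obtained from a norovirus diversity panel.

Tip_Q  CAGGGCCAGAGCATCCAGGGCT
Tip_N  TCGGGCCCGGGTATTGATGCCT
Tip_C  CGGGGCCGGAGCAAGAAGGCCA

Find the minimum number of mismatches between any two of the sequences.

Pairwise Hamming distances:
  Tip_Q vs Tip_N: 9
  Tip_Q vs Tip_C: 7
  Tip_N vs Tip_C: 10
The smallest is 7, between Tip_Q and Tip_C.

7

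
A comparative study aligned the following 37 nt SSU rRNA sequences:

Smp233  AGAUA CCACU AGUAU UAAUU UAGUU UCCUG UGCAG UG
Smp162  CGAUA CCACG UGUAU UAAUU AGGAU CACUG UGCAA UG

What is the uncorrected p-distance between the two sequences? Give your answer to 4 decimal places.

0.2432

The sequences differ at positions 1 (A/C), 10 (U/G), 11 (A/U), 21 (U/A), 22 (A/G), 24 (U/A), 26 (U/C), 27 (C/A), 35 (G/A).
There are 9 differences over 37 sites, so p = 9/37 = 0.2432.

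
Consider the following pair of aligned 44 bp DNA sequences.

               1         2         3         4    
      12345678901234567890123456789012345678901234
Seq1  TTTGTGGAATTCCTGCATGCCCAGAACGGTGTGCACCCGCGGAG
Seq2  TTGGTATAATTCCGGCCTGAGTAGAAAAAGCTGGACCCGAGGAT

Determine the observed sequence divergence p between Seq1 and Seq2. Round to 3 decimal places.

0.364

Mismatches occur at site 3 (T↔G), site 6 (G↔A), site 7 (G↔T), site 14 (T↔G), site 17 (A↔C), site 20 (C↔A), site 21 (C↔G), site 22 (C↔T), site 27 (C↔A), site 28 (G↔A), site 29 (G↔A), site 30 (T↔G), site 31 (G↔C), site 34 (C↔G), site 40 (C↔A), site 44 (G↔T).
There are 16 differences over 44 sites, so p = 16/44 = 0.364.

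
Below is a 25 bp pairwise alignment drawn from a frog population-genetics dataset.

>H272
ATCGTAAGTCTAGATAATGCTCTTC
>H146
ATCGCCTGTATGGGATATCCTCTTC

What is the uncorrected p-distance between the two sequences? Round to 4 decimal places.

0.3600

Differing sites — 5:T/C; 6:A/C; 7:A/T; 10:C/A; 12:A/G; 14:A/G; 15:T/A; 16:A/T; 19:G/C.
There are 9 differences over 25 sites, so p = 9/25 = 0.3600.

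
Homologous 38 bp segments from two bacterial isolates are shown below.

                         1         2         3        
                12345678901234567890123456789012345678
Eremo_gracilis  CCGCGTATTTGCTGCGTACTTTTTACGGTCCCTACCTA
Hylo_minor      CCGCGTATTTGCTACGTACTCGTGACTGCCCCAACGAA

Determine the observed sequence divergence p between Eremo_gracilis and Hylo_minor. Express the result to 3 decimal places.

Differing sites — 14:G/A; 21:T/C; 22:T/G; 24:T/G; 27:G/T; 29:T/C; 33:T/A; 36:C/G; 37:T/A.
There are 9 differences over 38 sites, so p = 9/38 = 0.237.

0.237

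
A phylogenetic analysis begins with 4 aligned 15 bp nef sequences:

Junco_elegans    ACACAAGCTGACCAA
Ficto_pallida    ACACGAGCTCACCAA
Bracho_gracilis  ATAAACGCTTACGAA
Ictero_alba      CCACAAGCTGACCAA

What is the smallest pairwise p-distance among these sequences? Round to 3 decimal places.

0.067

Pairwise Hamming distances:
  Junco_elegans vs Ficto_pallida: 2
  Junco_elegans vs Bracho_gracilis: 5
  Junco_elegans vs Ictero_alba: 1
  Ficto_pallida vs Bracho_gracilis: 6
  Ficto_pallida vs Ictero_alba: 3
  Bracho_gracilis vs Ictero_alba: 6
The smallest is 1 mismatch, between Junco_elegans and Ictero_alba; p = 1/15 = 0.067.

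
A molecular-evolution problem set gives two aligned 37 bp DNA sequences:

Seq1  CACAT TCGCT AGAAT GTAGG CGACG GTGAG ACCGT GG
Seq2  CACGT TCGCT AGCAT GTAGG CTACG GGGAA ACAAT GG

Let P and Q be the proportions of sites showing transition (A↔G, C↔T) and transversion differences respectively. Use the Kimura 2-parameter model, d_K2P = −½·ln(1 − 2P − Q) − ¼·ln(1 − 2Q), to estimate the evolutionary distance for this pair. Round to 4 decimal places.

0.2184

The sequences differ at positions 4 (A/G, transition), 13 (A/C, transversion), 22 (G/T, transversion), 27 (T/G, transversion), 30 (G/A, transition), 33 (C/A, transversion), 34 (G/A, transition).
Of the 7 differences, 3 transitions and 4 transversions over 37 sites: P = 3/37 = 0.081081, Q = 4/37 = 0.108108.
d = −0.5·ln(0.729730) − 0.25·ln(0.783784) = −0.5·(-0.315081) − 0.25·(-0.243622) = 0.2184.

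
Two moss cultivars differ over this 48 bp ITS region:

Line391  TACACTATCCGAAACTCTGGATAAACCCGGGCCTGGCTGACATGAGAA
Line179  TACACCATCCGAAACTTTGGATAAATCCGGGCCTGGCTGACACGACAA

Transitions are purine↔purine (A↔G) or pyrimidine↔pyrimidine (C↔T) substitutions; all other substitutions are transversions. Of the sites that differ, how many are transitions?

4

The sequences differ at positions 6 (T/C, transition), 17 (C/T, transition), 26 (C/T, transition), 43 (T/C, transition), 46 (G/C, transversion).
Of the 5 differences, 4 transitions and 1 transversion, so the answer is 4.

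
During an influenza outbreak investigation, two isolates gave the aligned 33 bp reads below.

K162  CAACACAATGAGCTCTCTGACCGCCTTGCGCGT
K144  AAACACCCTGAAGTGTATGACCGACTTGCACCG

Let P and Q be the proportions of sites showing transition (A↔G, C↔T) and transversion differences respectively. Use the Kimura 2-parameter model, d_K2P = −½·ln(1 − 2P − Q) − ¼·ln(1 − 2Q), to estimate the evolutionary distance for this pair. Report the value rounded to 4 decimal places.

Mismatches occur at site 1 (C→A, transversion), site 7 (A→C, transversion), site 8 (A→C, transversion), site 12 (G→A, transition), site 13 (C→G, transversion), site 15 (C→G, transversion), site 17 (C→A, transversion), site 24 (C→A, transversion), site 30 (G→A, transition), site 32 (G→C, transversion), site 33 (T→G, transversion).
Of the 11 differences, 2 transitions and 9 transversions over 33 sites: P = 2/33 = 0.060606, Q = 9/33 = 0.272727.
d = −0.5·ln(0.606061) − 0.25·ln(0.454546) = −0.5·(-0.500775) − 0.25·(-0.788456) = 0.4475.

0.4475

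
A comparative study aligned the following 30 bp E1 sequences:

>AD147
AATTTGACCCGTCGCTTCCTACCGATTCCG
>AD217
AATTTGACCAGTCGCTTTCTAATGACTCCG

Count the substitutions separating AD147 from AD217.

5

Mismatches occur at site 10 (C↔A), site 18 (C↔T), site 22 (C↔A), site 23 (C↔T), site 26 (T↔C).
That gives 5 mismatches out of 30 aligned sites, so the Hamming distance is 5.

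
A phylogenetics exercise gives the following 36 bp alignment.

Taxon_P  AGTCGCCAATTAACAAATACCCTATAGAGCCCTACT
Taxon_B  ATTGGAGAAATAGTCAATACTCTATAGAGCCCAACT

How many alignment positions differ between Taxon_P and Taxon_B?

10

Differing sites — 2:G/T; 4:C/G; 6:C/A; 7:C/G; 10:T/A; 13:A/G; 14:C/T; 15:A/C; 21:C/T; 33:T/A.
That gives 10 mismatches out of 36 aligned sites, so the Hamming distance is 10.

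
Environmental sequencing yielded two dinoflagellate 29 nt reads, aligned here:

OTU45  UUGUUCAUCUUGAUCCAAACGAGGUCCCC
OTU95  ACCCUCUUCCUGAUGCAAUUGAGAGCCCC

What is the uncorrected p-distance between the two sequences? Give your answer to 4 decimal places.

The sequences differ at positions 1 (U/A), 2 (U/C), 3 (G/C), 4 (U/C), 7 (A/U), 10 (U/C), 15 (C/G), 19 (A/U), 20 (C/U), 24 (G/A), 25 (U/G).
There are 11 differences over 29 sites, so p = 11/29 = 0.3793.

0.3793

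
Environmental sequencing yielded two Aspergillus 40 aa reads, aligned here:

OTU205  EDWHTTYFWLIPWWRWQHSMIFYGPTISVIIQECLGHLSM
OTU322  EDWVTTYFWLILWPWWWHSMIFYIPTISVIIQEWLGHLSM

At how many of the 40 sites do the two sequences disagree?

7

Differing sites — 4:H/V; 12:P/L; 14:W/P; 15:R/W; 17:Q/W; 24:G/I; 34:C/W.
That gives 7 mismatches out of 40 aligned sites, so the Hamming distance is 7.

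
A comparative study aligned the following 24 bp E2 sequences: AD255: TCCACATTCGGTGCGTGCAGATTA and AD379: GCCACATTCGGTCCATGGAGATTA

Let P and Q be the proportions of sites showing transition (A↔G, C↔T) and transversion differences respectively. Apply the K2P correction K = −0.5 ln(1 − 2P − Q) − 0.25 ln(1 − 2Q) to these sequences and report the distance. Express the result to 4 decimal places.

0.1887

Mismatches occur at site 1 (T→G, transversion), site 13 (G→C, transversion), site 15 (G→A, transition), site 18 (C→G, transversion).
Of the 4 differences, 1 transition and 3 transversions over 24 sites: P = 1/24 = 0.041667, Q = 3/24 = 0.125000.
d = −0.5·ln(0.791666) − 0.25·ln(0.750000) = −0.5·(-0.233616) − 0.25·(-0.287682) = 0.1887.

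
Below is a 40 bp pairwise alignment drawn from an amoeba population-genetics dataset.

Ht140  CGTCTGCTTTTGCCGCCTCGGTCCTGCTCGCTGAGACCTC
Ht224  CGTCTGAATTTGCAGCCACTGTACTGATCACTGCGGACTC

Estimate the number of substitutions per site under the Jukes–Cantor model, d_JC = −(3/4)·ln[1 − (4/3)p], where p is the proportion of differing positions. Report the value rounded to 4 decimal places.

0.3426

Differing sites — 7:C/A; 8:T/A; 14:C/A; 18:T/A; 20:G/T; 23:C/A; 27:C/A; 30:G/A; 34:A/C; 36:A/G; 37:C/A.
p = 11/40 = 0.275000.
d = −0.75 · ln(1 − (4/3)·0.275000) = −0.75 · ln(0.633333) = −0.75 · (-0.456759) = 0.3426.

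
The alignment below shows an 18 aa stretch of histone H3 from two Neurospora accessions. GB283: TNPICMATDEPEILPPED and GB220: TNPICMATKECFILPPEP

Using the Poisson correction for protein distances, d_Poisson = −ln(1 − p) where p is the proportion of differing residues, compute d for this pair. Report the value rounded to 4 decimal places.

0.2513

Differing sites — 9:D/K; 11:P/C; 12:E/F; 18:D/P.
p = 4/18 = 0.222222.
d = −ln(1 − 0.222222) = −ln(0.777778) = 0.2513.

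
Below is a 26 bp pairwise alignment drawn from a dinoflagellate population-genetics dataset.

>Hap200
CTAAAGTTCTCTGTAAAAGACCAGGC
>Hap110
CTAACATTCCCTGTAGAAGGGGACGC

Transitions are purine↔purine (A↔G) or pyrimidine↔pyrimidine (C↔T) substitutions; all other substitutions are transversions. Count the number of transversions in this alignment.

4

The sequences differ at positions 5 (A/C, transversion), 6 (G/A, transition), 10 (T/C, transition), 16 (A/G, transition), 20 (A/G, transition), 21 (C/G, transversion), 22 (C/G, transversion), 24 (G/C, transversion).
Of the 8 differences, 4 transitions and 4 transversions, so the answer is 4.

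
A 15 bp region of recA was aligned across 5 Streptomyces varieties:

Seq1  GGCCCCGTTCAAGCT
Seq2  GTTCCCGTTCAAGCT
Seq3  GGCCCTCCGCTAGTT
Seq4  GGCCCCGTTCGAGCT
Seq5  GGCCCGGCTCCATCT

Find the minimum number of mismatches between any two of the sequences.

1

Pairwise Hamming distances:
  Seq1 vs Seq2: 2
  Seq1 vs Seq3: 6
  Seq1 vs Seq4: 1
  Seq1 vs Seq5: 4
  Seq2 vs Seq3: 8
  Seq2 vs Seq4: 3
  Seq2 vs Seq5: 6
  Seq3 vs Seq4: 6
  Seq3 vs Seq5: 6
  Seq4 vs Seq5: 4
The smallest is 1, between Seq1 and Seq4.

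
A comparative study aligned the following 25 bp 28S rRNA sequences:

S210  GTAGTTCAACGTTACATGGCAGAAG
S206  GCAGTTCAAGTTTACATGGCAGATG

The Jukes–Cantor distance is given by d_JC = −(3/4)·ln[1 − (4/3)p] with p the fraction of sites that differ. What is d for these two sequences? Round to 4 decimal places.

0.1800

Mismatches occur at site 2 (T↔C), site 10 (C↔G), site 11 (G↔T), site 24 (A↔T).
p = 4/25 = 0.160000.
d = −0.75 · ln(1 − (4/3)·0.160000) = −0.75 · ln(0.786667) = −0.75 · (-0.239950) = 0.1800.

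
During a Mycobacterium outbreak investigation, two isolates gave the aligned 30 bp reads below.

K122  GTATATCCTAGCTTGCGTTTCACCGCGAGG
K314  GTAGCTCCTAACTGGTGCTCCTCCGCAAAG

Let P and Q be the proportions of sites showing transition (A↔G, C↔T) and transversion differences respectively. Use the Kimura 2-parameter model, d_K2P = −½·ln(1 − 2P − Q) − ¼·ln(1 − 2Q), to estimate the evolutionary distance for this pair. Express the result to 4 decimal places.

0.4586

The sequences differ at positions 4 (T/G, transversion), 5 (A/C, transversion), 11 (G/A, transition), 14 (T/G, transversion), 16 (C/T, transition), 18 (T/C, transition), 20 (T/C, transition), 22 (A/T, transversion), 27 (G/A, transition), 29 (G/A, transition).
Of the 10 differences, 6 transitions and 4 transversions over 30 sites: P = 6/30 = 0.200000, Q = 4/30 = 0.133333.
d = −0.5·ln(0.466667) − 0.25·ln(0.733334) = −0.5·(-0.762139) − 0.25·(-0.310154) = 0.4586.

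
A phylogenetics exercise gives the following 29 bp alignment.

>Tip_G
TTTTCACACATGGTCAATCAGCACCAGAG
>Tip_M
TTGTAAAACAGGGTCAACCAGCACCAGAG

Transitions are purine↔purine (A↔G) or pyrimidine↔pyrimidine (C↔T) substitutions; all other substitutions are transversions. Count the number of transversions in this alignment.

4

The sequences differ at positions 3 (T/G, transversion), 5 (C/A, transversion), 7 (C/A, transversion), 11 (T/G, transversion), 18 (T/C, transition).
Of the 5 differences, 1 transition and 4 transversions, so the answer is 4.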